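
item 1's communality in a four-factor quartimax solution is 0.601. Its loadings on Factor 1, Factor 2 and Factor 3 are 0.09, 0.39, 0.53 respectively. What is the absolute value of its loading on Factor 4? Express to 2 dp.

0.40

Under orthogonal rotation h² = Σλ², so λ_Factor 4² = h² − (0.4411) = 0.601 − 0.4411 = 0.1599.
|λ| = √0.1599 = 0.3999.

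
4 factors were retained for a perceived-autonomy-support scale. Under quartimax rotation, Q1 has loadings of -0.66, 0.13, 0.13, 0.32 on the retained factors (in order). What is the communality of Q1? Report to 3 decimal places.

h² = (-0.66)² + 0.13² + 0.13² + 0.32² = 0.4356 + 0.0169 + 0.0169 + 0.1024 = 0.5718

0.572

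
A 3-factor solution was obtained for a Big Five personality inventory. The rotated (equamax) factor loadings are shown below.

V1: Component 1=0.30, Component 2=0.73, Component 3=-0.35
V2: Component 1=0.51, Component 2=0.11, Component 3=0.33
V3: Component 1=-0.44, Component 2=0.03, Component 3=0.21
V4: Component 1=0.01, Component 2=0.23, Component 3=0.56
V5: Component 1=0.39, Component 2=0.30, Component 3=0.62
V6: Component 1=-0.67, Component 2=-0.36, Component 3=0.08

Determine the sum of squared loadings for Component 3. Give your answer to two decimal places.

0.98

SS loadings for Component 3 = (-0.35)² + 0.33² + 0.21² + 0.56² + 0.62² + 0.08² = 0.1225 + 0.1089 + 0.0441 + 0.3136 + 0.3844 + 0.0064 = 0.9799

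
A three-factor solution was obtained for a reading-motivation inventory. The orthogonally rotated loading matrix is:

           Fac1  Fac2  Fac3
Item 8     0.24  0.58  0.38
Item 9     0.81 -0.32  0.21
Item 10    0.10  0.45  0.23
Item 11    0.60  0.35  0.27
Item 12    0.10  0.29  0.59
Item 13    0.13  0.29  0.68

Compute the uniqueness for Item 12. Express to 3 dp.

0.558

h² = 0.10² + 0.29² + 0.59² = 0.0100 + 0.0841 + 0.3481 = 0.4422
Uniqueness u² = 1 − h² = 1 − 0.4422 = 0.5578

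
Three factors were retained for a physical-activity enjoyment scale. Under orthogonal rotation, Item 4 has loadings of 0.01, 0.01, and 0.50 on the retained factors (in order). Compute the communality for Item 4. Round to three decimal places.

h² = 0.01² + 0.01² + 0.50² = 0.0001 + 0.0001 + 0.2500 = 0.2502

0.250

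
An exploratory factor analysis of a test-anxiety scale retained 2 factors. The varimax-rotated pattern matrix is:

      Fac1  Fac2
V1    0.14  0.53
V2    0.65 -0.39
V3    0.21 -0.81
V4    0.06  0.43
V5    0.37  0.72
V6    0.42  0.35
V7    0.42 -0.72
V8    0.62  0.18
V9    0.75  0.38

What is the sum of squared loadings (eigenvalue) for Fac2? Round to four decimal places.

SS loadings for Fac2 = 0.53² + (-0.39)² + (-0.81)² + 0.43² + 0.72² + 0.35² + (-0.72)² + 0.18² + 0.38² = 0.2809 + 0.1521 + 0.6561 + 0.1849 + 0.5184 + 0.1225 + 0.5184 + 0.0324 + 0.1444 = 2.6101

2.6101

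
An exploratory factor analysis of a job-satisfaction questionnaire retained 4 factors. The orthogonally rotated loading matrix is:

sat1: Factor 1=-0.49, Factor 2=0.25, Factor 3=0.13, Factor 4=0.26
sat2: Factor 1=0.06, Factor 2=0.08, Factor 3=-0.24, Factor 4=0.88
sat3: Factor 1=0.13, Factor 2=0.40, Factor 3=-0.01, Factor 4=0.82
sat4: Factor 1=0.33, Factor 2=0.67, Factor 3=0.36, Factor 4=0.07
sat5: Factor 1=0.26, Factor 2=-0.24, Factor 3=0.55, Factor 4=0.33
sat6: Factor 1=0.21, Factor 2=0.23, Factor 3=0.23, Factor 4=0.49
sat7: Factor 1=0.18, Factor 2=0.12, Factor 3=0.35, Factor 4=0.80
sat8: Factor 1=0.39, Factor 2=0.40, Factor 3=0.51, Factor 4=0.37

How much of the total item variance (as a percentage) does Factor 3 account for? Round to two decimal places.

SS loadings for Factor 3 = 0.13² + (-0.24)² + (-0.01)² + 0.36² + 0.55² + 0.23² + 0.35² + 0.51² = 0.9422
With 8 standardized items, total variance = 8. Proportion = 0.9422/8 = 0.1178 → 11.78%.

11.78%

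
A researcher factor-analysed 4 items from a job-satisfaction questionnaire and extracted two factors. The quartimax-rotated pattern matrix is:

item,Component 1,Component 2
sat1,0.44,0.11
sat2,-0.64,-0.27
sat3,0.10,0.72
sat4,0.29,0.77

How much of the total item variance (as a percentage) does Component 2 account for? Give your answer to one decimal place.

SS loadings for Component 2 = 0.11² + (-0.27)² + 0.72² + 0.77² = 1.1963
With 4 standardized items, total variance = 4. Proportion = 1.1963/4 = 0.2991 → 29.91%.

29.9%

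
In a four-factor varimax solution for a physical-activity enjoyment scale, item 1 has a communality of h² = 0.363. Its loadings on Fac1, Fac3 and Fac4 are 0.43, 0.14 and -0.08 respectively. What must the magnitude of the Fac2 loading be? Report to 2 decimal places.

Under orthogonal rotation h² = Σλ², so λ_Fac2² = h² − (0.2109) = 0.363 − 0.2109 = 0.1521.
|λ| = √0.1521 = 0.3900.

0.39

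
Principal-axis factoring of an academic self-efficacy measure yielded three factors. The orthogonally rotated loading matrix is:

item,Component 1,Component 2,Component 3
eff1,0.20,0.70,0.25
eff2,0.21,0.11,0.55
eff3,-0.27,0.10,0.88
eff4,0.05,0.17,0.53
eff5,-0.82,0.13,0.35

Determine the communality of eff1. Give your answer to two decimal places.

h² = 0.20² + 0.70² + 0.25² = 0.0400 + 0.4900 + 0.0625 = 0.5925

0.59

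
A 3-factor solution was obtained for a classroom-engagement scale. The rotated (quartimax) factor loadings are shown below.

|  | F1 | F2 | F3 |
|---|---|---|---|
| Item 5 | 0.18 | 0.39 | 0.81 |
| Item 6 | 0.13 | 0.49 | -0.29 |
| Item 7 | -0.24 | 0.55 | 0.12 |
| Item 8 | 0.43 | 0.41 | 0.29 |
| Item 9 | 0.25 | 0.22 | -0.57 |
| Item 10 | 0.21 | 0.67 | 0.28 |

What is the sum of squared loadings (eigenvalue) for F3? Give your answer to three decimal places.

1.242

SS loadings for F3 = 0.81² + (-0.29)² + 0.12² + 0.29² + (-0.57)² + 0.28² = 0.6561 + 0.0841 + 0.0144 + 0.0841 + 0.3249 + 0.0784 = 1.2420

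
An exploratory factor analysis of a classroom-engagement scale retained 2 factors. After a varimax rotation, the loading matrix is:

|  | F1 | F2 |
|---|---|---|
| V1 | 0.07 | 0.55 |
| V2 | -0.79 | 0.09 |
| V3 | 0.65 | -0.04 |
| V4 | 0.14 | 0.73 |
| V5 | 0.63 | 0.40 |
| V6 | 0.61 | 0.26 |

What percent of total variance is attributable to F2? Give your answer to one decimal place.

SS loadings for F2 = 0.55² + 0.09² + (-0.04)² + 0.73² + 0.40² + 0.26² = 1.0727
With 6 standardized items, total variance = 6. Proportion = 1.0727/6 = 0.1788 → 17.88%.

17.9%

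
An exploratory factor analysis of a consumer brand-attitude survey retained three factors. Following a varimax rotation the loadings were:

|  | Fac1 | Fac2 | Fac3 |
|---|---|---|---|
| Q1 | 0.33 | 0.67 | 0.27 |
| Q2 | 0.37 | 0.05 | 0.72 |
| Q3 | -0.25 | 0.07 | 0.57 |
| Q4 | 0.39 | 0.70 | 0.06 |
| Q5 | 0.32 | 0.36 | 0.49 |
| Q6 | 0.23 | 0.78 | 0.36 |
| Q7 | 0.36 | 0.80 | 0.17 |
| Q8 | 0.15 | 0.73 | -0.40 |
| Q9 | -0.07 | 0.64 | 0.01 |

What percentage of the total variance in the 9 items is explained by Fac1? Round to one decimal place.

SS loadings for Fac1 = 0.33² + 0.37² + (-0.25)² + 0.39² + 0.32² + 0.23² + 0.36² + 0.15² + (-0.07)² = 0.7727
With 9 standardized items, total variance = 9. Proportion = 0.7727/9 = 0.0859 → 8.59%.

8.6%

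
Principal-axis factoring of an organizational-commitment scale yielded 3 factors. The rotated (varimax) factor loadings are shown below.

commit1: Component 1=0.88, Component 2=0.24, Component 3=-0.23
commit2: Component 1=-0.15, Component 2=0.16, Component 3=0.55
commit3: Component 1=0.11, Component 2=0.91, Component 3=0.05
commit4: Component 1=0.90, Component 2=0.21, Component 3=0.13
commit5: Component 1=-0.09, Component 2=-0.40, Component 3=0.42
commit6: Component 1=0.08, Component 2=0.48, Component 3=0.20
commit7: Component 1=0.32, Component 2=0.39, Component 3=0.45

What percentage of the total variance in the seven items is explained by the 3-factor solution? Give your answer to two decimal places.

Communalities: 0.8849, 0.3506, 0.8427, 0.8710, 0.3445, 0.2768, 0.4570; Σh² = 4.0275.
Total variance with 7 standardized items is 7, so the solution explains 4.0275/7 = 0.5754 = 57.54%.

57.54%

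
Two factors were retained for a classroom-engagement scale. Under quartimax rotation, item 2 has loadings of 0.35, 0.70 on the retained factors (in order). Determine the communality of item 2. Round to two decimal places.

0.61

h² = 0.35² + 0.70² = 0.1225 + 0.4900 = 0.6125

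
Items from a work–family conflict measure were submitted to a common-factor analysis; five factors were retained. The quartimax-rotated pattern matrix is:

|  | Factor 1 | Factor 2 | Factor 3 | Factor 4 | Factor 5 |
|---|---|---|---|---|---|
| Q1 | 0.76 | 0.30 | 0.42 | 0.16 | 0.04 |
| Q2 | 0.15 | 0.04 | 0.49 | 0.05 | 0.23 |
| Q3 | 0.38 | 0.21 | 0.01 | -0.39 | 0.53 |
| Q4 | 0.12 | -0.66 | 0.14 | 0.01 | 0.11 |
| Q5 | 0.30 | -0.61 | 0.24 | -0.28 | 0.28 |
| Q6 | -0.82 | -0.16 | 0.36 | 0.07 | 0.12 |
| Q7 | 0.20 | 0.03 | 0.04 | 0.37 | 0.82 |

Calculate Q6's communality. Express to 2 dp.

h² = (-0.82)² + (-0.16)² + 0.36² + 0.07² + 0.12² = 0.6724 + 0.0256 + 0.1296 + 0.0049 + 0.0144 = 0.8469

0.85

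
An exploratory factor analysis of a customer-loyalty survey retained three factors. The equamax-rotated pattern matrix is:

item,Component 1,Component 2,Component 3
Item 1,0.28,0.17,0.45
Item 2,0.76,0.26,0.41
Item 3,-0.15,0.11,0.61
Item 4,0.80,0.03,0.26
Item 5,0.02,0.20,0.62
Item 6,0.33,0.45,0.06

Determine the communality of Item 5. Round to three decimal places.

h² = 0.02² + 0.20² + 0.62² = 0.0004 + 0.0400 + 0.3844 = 0.4248

0.425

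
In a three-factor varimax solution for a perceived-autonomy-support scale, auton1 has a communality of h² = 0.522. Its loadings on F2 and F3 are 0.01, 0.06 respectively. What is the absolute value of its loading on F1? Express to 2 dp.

0.72

Under orthogonal rotation h² = Σλ², so λ_F1² = h² − (0.0037) = 0.522 − 0.0037 = 0.5183.
|λ| = √0.5183 = 0.7199.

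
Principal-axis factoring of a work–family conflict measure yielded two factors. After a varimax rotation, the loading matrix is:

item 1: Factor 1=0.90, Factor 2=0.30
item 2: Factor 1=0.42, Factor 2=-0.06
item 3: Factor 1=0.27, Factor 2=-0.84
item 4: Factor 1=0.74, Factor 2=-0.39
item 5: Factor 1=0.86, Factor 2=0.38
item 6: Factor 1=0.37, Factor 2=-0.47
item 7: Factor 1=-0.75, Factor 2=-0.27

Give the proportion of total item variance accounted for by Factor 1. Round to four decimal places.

SS loadings for Factor 1 = 0.90² + 0.42² + 0.27² + 0.74² + 0.86² + 0.37² + (-0.75)² = 3.0459
Proportion of variance = 3.0459 / 7 = 0.4351.

0.4351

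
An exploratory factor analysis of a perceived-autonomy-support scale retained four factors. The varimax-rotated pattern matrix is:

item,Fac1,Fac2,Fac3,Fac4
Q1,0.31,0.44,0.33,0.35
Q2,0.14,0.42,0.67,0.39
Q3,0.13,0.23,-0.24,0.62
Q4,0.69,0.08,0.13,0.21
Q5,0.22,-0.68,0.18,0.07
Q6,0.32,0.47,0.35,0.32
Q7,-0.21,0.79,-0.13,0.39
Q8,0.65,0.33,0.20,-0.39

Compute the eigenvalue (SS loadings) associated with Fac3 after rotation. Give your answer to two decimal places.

0.84

SS loadings for Fac3 = 0.33² + 0.67² + (-0.24)² + 0.13² + 0.18² + 0.35² + (-0.13)² + 0.20² = 0.1089 + 0.4489 + 0.0576 + 0.0169 + 0.0324 + 0.1225 + 0.0169 + 0.0400 = 0.8441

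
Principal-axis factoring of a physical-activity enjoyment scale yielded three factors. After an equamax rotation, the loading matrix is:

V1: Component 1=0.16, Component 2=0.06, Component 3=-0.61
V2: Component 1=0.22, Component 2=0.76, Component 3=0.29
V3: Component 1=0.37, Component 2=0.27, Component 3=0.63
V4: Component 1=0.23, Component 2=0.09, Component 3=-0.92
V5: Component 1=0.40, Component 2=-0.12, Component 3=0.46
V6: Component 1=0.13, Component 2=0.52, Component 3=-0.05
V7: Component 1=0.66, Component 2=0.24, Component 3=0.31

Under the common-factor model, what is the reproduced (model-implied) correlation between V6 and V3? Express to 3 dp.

r̂ = Σ λ_i·λ_j across factors = (0.13)(0.37) + (0.52)(0.27) + (-0.05)(0.63)
  = +0.0481 +0.1404 -0.0315 = 0.1570

0.157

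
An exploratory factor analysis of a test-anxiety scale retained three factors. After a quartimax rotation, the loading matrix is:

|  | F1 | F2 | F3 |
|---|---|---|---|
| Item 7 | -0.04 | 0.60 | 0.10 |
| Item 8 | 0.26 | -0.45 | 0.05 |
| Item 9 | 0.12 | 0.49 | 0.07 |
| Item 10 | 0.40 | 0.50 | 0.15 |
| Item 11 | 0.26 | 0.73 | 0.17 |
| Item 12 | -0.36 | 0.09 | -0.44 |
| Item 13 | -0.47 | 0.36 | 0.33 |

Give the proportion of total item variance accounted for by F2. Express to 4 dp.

SS loadings for F2 = 0.60² + (-0.45)² + 0.49² + 0.50² + 0.73² + 0.09² + 0.36² = 1.7232
Proportion of variance = 1.7232 / 7 = 0.2462.

0.2462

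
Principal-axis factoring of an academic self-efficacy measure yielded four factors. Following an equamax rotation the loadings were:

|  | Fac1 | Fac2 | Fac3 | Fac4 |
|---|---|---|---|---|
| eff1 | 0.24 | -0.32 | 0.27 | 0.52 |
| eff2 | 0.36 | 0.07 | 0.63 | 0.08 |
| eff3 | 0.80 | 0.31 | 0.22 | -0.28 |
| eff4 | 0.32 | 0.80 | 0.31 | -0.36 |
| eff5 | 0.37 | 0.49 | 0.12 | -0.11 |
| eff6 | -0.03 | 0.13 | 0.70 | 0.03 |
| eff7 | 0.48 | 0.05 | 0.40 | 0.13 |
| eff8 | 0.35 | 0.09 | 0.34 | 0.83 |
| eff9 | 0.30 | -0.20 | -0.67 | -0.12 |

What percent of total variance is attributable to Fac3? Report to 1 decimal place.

SS loadings for Fac3 = 0.27² + 0.63² + 0.22² + 0.31² + 0.12² + 0.70² + 0.40² + 0.34² + (-0.67)² = 1.8432
With 9 standardized items, total variance = 9. Proportion = 1.8432/9 = 0.2048 → 20.48%.

20.5%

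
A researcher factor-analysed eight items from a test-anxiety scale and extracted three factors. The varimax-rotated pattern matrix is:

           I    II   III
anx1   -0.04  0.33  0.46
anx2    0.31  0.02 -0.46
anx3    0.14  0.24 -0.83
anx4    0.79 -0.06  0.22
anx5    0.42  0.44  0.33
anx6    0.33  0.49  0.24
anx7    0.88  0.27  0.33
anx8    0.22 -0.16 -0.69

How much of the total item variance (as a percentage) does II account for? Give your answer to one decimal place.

SS loadings for II = 0.33² + 0.02² + 0.24² + (-0.06)² + 0.44² + 0.49² + 0.27² + (-0.16)² = 0.7027
With 8 standardized items, total variance = 8. Proportion = 0.7027/8 = 0.0878 → 8.78%.

8.8%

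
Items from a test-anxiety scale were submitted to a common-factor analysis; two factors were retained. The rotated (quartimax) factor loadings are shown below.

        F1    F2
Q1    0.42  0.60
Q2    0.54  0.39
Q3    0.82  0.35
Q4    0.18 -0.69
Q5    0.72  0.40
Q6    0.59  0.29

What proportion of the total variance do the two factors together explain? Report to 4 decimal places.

0.5657

SS loadings by factor: 2.0393, 1.3548; total = 3.3941.
Total variance with 6 standardized items is 6, so the solution explains 3.3941/6 = 0.5657.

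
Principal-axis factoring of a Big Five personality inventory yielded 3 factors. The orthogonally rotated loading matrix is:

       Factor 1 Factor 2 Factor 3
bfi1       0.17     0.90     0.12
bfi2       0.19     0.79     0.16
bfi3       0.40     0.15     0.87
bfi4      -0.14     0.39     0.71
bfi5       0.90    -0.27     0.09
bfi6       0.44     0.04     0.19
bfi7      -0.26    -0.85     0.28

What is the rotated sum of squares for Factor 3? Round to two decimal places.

1.42

SS loadings for Factor 3 = 0.12² + 0.16² + 0.87² + 0.71² + 0.09² + 0.19² + 0.28² = 0.0144 + 0.0256 + 0.7569 + 0.5041 + 0.0081 + 0.0361 + 0.0784 = 1.4236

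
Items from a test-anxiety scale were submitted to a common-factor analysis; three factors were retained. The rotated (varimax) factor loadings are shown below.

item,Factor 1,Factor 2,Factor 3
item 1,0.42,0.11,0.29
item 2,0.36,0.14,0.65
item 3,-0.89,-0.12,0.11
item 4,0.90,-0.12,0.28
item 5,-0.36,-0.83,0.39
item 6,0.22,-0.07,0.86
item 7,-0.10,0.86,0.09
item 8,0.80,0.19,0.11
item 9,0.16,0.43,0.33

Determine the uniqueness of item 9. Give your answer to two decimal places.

0.68

h² = 0.16² + 0.43² + 0.33² = 0.0256 + 0.1849 + 0.1089 = 0.3194
Uniqueness u² = 1 − h² = 1 − 0.3194 = 0.6806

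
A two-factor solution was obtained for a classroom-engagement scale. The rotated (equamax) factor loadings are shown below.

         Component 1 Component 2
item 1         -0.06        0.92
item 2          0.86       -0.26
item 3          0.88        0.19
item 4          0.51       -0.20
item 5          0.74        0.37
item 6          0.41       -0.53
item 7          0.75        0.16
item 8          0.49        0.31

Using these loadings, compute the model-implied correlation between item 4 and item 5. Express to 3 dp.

0.303

r̂ = Σ λ_i·λ_j across factors = (0.51)(0.74) + (-0.20)(0.37)
  = +0.3774 -0.0740 = 0.3034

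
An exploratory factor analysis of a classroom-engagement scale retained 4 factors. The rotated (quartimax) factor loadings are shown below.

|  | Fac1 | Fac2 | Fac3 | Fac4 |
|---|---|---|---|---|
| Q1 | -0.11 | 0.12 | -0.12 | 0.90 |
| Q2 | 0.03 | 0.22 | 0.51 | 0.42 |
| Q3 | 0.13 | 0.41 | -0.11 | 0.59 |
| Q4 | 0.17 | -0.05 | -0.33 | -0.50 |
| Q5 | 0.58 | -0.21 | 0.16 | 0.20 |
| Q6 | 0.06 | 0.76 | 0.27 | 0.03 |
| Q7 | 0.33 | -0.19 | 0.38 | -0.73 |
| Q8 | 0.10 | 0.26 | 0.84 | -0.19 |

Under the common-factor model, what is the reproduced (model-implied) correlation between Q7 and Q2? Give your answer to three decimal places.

-0.145

r̂ = Σ λ_i·λ_j across factors = (0.33)(0.03) + (-0.19)(0.22) + (0.38)(0.51) + (-0.73)(0.42)
  = +0.0099 -0.0418 +0.1938 -0.3066 = -0.1447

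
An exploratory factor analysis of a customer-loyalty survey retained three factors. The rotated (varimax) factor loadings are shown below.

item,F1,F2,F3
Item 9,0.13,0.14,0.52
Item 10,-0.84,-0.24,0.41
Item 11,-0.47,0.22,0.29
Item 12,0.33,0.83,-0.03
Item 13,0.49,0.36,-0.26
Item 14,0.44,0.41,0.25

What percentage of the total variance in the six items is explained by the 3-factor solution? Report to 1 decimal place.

SS loadings by factor: 1.4860, 1.1122, 0.6536; total = 3.2518.
Total variance with 6 standardized items is 6, so the solution explains 3.2518/6 = 0.5420 = 54.20%.

54.2%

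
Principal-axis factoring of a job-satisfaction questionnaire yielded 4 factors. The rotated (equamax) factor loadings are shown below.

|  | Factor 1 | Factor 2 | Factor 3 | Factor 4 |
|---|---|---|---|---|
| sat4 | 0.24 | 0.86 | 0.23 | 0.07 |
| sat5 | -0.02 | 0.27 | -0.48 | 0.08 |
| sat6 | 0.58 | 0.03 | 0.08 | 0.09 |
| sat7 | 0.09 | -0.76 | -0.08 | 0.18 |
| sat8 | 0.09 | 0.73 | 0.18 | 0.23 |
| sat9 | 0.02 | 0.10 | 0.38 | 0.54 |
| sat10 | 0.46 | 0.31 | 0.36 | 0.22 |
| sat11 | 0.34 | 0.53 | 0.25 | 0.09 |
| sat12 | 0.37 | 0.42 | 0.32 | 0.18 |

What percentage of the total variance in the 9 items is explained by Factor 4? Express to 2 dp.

SS loadings for Factor 4 = 0.07² + 0.08² + 0.09² + 0.18² + 0.23² + 0.54² + 0.22² + 0.09² + 0.18² = 0.4852
With 9 standardized items, total variance = 9. Proportion = 0.4852/9 = 0.0539 → 5.39%.

5.39%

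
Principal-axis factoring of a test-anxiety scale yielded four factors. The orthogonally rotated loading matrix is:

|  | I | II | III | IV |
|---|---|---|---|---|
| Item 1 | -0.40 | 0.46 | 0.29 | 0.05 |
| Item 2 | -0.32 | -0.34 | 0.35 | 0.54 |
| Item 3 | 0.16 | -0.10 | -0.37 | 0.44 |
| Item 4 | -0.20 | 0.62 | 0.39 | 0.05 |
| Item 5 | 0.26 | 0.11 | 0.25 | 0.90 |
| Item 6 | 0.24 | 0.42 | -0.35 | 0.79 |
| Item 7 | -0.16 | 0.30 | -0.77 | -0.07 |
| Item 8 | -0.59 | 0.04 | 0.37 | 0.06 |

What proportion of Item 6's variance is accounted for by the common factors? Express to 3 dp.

h² = 0.24² + 0.42² + (-0.35)² + 0.79² = 0.0576 + 0.1764 + 0.1225 + 0.6241 = 0.9806

0.981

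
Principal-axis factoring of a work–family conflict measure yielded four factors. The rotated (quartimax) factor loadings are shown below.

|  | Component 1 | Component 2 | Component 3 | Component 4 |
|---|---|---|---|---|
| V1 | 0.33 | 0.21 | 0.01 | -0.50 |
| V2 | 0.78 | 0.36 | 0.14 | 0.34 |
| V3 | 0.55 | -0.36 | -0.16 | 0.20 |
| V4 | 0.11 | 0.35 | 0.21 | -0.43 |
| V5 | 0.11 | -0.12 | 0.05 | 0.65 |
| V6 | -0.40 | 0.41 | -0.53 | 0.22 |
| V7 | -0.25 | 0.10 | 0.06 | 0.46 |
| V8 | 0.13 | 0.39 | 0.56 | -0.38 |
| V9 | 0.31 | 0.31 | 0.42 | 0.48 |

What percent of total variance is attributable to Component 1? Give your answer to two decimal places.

15.33%

SS loadings for Component 1 = 0.33² + 0.78² + 0.55² + 0.11² + 0.11² + (-0.40)² + (-0.25)² + 0.13² + 0.31² = 1.3795
With 9 standardized items, total variance = 9. Proportion = 1.3795/9 = 0.1533 → 15.33%.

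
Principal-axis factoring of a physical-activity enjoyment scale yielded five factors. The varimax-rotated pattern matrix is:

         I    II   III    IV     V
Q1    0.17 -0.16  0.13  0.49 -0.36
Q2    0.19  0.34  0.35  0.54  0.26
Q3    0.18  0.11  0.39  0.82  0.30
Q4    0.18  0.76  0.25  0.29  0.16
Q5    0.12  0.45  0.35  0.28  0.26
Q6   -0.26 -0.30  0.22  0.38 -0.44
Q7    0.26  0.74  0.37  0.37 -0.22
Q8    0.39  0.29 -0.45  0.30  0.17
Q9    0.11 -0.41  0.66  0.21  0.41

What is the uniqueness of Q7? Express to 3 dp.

h² = 0.26² + 0.74² + 0.37² + 0.37² + (-0.22)² = 0.0676 + 0.5476 + 0.1369 + 0.1369 + 0.0484 = 0.9374
Uniqueness u² = 1 − h² = 1 − 0.9374 = 0.0626

0.063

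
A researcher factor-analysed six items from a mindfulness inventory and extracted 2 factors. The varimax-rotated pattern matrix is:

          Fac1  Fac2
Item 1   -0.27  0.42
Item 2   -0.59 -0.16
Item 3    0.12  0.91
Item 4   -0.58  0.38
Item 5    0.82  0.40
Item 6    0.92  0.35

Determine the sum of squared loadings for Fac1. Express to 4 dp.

SS loadings for Fac1 = (-0.27)² + (-0.59)² + 0.12² + (-0.58)² + 0.82² + 0.92² = 0.0729 + 0.3481 + 0.0144 + 0.3364 + 0.6724 + 0.8464 = 2.2906

2.2906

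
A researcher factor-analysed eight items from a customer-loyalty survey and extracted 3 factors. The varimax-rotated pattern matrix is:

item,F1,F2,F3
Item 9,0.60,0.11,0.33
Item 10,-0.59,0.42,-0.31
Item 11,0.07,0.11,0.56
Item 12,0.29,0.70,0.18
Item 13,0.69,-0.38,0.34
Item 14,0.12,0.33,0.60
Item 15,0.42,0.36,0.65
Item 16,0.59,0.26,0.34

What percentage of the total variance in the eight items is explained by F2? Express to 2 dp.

14.26%

SS loadings for F2 = 0.11² + 0.42² + 0.11² + 0.70² + (-0.38)² + 0.33² + 0.36² + 0.26² = 1.1411
With 8 standardized items, total variance = 8. Proportion = 1.1411/8 = 0.1426 → 14.26%.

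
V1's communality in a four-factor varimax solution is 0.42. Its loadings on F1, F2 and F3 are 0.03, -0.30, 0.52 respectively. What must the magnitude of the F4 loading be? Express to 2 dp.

0.24

Under orthogonal rotation h² = Σλ², so λ_F4² = h² − (0.3613) = 0.42 − 0.3613 = 0.0587.
|λ| = √0.0587 = 0.2423.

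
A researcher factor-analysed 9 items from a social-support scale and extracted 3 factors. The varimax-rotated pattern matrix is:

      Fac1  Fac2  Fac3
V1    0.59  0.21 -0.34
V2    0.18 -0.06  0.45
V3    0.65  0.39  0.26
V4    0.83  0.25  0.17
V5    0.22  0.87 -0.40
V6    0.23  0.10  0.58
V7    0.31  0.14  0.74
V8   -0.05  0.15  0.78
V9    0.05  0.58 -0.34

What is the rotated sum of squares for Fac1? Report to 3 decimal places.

1.694

SS loadings for Fac1 = 0.59² + 0.18² + 0.65² + 0.83² + 0.22² + 0.23² + 0.31² + (-0.05)² + 0.05² = 0.3481 + 0.0324 + 0.4225 + 0.6889 + 0.0484 + 0.0529 + 0.0961 + 0.0025 + 0.0025 = 1.6943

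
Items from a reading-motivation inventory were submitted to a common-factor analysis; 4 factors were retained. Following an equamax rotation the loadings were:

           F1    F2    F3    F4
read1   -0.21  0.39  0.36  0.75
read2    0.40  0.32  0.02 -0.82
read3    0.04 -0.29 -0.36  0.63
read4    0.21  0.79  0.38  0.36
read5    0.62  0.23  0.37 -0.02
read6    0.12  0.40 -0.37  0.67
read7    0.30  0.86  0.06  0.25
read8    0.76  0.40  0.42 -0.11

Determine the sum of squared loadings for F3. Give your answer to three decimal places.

0.858

SS loadings for F3 = 0.36² + 0.02² + (-0.36)² + 0.38² + 0.37² + (-0.37)² + 0.06² + 0.42² = 0.1296 + 0.0004 + 0.1296 + 0.1444 + 0.1369 + 0.1369 + 0.0036 + 0.1764 = 0.8578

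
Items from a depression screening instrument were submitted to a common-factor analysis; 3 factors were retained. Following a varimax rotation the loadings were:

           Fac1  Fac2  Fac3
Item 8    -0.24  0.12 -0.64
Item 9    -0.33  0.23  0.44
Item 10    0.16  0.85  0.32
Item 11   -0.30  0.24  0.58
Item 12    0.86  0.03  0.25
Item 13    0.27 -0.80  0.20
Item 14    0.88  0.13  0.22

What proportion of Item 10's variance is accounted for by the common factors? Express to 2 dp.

h² = 0.16² + 0.85² + 0.32² = 0.0256 + 0.7225 + 0.1024 = 0.8505

0.85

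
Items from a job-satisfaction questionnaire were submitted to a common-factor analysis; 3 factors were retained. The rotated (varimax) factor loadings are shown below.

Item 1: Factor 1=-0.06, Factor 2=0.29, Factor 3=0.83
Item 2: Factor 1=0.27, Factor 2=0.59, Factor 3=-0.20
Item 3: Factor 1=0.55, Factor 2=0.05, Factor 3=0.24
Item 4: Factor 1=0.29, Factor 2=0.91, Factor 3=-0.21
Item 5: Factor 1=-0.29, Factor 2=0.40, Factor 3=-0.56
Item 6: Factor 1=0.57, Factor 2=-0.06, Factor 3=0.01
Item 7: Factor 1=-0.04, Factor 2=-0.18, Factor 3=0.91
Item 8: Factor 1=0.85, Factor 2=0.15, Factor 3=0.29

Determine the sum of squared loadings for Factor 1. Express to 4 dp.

SS loadings for Factor 1 = (-0.06)² + 0.27² + 0.55² + 0.29² + (-0.29)² + 0.57² + (-0.04)² + 0.85² = 0.0036 + 0.0729 + 0.3025 + 0.0841 + 0.0841 + 0.3249 + 0.0016 + 0.7225 = 1.5962

1.5962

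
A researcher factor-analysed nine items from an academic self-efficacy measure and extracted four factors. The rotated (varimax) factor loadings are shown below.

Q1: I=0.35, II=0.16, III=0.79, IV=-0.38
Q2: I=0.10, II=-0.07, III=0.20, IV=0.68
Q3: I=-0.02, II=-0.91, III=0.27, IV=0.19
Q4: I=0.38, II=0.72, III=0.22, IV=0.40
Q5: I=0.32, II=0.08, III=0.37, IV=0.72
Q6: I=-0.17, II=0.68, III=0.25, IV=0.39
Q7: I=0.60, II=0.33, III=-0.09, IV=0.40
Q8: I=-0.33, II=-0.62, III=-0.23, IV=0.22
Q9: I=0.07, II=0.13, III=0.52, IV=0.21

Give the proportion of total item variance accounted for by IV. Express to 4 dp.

0.1918

SS loadings for IV = (-0.38)² + 0.68² + 0.19² + 0.40² + 0.72² + 0.39² + 0.40² + 0.22² + 0.21² = 1.7259
Proportion of variance = 1.7259 / 9 = 0.1918.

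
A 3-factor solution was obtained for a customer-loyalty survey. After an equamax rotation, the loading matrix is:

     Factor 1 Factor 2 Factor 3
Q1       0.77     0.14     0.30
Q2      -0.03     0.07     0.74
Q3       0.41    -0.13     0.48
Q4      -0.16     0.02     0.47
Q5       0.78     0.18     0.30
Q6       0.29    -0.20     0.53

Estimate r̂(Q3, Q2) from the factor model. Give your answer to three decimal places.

r̂ = Σ λ_i·λ_j across factors = (0.41)(-0.03) + (-0.13)(0.07) + (0.48)(0.74)
  = -0.0123 -0.0091 +0.3552 = 0.3338

0.334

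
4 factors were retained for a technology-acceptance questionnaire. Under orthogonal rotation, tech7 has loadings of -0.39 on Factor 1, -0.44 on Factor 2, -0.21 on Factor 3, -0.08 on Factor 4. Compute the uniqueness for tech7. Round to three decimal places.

h² = (-0.39)² + (-0.44)² + (-0.21)² + (-0.08)² = 0.1521 + 0.1936 + 0.0441 + 0.0064 = 0.3962
Uniqueness u² = 1 − h² = 1 − 0.3962 = 0.6038

0.604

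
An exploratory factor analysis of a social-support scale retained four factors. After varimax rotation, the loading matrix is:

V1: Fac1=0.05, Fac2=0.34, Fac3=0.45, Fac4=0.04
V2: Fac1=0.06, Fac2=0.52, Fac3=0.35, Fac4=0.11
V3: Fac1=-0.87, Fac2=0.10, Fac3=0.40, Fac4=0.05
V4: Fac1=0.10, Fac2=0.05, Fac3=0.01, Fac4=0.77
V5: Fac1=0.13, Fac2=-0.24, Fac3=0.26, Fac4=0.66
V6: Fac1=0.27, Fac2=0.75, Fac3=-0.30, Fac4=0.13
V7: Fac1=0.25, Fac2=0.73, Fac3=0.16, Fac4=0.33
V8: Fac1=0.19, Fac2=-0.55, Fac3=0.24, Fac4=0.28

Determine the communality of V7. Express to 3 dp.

h² = 0.25² + 0.73² + 0.16² + 0.33² = 0.0625 + 0.5329 + 0.0256 + 0.1089 = 0.7299

0.730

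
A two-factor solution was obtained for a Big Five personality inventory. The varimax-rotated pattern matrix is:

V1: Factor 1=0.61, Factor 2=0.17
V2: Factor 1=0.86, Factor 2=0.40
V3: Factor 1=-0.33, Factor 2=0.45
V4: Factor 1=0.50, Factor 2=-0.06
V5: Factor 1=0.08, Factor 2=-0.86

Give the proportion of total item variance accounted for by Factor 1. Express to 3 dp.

0.295

SS loadings for Factor 1 = 0.61² + 0.86² + (-0.33)² + 0.50² + 0.08² = 1.4770
Proportion of variance = 1.4770 / 5 = 0.2954.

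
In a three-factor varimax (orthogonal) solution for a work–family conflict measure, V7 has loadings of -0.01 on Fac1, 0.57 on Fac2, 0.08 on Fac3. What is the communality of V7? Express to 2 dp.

h² = (-0.01)² + 0.57² + 0.08² = 0.0001 + 0.3249 + 0.0064 = 0.3314

0.33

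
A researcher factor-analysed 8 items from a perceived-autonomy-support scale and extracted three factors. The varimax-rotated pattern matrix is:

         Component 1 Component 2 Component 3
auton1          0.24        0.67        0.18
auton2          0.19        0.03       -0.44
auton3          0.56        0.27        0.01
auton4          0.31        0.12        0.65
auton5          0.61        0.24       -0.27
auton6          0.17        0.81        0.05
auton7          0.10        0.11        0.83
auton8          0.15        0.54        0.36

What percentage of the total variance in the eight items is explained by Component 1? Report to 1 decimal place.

SS loadings for Component 1 = 0.24² + 0.19² + 0.56² + 0.31² + 0.61² + 0.17² + 0.10² + 0.15² = 0.9369
With 8 standardized items, total variance = 8. Proportion = 0.9369/8 = 0.1171 → 11.71%.

11.7%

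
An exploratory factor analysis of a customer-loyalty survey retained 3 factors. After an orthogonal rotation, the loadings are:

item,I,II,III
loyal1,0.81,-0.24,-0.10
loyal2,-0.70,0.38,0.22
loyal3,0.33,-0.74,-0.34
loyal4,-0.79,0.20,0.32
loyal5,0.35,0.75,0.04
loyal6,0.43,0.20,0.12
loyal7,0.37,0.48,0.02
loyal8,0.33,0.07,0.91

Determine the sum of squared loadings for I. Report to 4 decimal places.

2.4323

SS loadings for I = 0.81² + (-0.70)² + 0.33² + (-0.79)² + 0.35² + 0.43² + 0.37² + 0.33² = 0.6561 + 0.4900 + 0.1089 + 0.6241 + 0.1225 + 0.1849 + 0.1369 + 0.1089 = 2.4323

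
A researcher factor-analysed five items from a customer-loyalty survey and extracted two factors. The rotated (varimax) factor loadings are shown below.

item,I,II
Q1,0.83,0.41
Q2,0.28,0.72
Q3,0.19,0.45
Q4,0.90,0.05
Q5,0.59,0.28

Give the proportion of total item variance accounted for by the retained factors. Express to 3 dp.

0.586

SS loadings by factor: 1.9615, 0.9699; total = 2.9314.
Total variance with 5 standardized items is 5, so the solution explains 2.9314/5 = 0.5863.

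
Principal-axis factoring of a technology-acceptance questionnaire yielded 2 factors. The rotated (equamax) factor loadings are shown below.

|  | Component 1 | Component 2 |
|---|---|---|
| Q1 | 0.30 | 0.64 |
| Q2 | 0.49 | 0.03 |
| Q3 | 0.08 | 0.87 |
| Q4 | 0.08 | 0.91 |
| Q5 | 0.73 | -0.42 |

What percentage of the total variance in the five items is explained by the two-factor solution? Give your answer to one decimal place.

SS loadings by factor: 0.8758, 2.1719; total = 3.0477.
Total variance with 5 standardized items is 5, so the solution explains 3.0477/5 = 0.6095 = 60.95%.

61.0%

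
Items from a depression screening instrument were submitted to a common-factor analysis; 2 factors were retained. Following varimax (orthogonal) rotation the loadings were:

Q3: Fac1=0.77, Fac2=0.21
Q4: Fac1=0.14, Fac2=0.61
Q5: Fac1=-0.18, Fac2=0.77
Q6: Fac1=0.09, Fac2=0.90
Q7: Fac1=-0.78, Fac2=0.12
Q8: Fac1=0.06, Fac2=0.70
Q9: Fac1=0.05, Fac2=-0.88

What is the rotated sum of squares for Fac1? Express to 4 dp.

1.2675

SS loadings for Fac1 = 0.77² + 0.14² + (-0.18)² + 0.09² + (-0.78)² + 0.06² + 0.05² = 0.5929 + 0.0196 + 0.0324 + 0.0081 + 0.6084 + 0.0036 + 0.0025 = 1.2675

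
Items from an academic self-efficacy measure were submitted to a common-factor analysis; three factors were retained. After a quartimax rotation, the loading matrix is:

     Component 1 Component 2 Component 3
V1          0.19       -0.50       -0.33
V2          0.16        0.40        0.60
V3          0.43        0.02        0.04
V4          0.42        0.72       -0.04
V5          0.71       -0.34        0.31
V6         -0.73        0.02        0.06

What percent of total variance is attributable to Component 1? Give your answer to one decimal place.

24.3%

SS loadings for Component 1 = 0.19² + 0.16² + 0.43² + 0.42² + 0.71² + (-0.73)² = 1.4600
With 6 standardized items, total variance = 6. Proportion = 1.4600/6 = 0.2433 → 24.33%.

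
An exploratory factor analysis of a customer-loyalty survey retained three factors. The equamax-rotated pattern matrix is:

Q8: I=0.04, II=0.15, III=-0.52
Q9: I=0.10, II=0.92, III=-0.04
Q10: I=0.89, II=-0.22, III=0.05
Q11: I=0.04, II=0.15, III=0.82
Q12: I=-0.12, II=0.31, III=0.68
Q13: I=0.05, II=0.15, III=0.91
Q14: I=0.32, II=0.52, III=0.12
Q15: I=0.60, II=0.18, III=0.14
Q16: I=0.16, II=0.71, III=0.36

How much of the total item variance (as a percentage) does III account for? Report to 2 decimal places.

SS loadings for III = (-0.52)² + (-0.04)² + 0.05² + 0.82² + 0.68² + 0.91² + 0.12² + 0.14² + 0.36² = 2.4010
With 9 standardized items, total variance = 9. Proportion = 2.4010/9 = 0.2668 → 26.68%.

26.68%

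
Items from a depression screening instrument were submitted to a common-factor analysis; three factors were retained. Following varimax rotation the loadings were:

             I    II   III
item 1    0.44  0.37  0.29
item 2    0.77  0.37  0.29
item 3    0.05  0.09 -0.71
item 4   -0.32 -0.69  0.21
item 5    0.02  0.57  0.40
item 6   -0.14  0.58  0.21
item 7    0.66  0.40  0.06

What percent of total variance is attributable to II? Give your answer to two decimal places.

SS loadings for II = 0.37² + 0.37² + 0.09² + (-0.69)² + 0.57² + 0.58² + 0.40² = 1.5793
With 7 standardized items, total variance = 7. Proportion = 1.5793/7 = 0.2256 → 22.56%.

22.56%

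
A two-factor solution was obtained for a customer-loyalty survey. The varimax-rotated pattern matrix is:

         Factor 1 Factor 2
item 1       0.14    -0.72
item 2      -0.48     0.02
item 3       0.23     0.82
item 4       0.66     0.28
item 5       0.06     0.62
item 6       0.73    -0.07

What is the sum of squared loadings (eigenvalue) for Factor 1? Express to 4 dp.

SS loadings for Factor 1 = 0.14² + (-0.48)² + 0.23² + 0.66² + 0.06² + 0.73² = 0.0196 + 0.2304 + 0.0529 + 0.4356 + 0.0036 + 0.5329 = 1.2750

1.2750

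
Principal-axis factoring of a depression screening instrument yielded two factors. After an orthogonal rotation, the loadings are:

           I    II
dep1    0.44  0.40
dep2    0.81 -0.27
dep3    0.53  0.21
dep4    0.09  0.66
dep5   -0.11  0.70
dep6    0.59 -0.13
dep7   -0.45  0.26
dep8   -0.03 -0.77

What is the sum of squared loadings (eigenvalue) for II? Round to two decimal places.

1.88

SS loadings for II = 0.40² + (-0.27)² + 0.21² + 0.66² + 0.70² + (-0.13)² + 0.26² + (-0.77)² = 0.1600 + 0.0729 + 0.0441 + 0.4356 + 0.4900 + 0.0169 + 0.0676 + 0.5929 = 1.8800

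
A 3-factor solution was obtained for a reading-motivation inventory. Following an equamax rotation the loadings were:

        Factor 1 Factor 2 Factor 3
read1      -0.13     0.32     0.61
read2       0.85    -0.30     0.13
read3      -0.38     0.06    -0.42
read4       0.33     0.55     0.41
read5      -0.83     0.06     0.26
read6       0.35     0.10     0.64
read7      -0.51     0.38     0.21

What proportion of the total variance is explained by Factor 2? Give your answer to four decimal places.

SS loadings for Factor 2 = 0.32² + (-0.30)² + 0.06² + 0.55² + 0.06² + 0.10² + 0.38² = 0.6565
Proportion of variance = 0.6565 / 7 = 0.0938.

0.0938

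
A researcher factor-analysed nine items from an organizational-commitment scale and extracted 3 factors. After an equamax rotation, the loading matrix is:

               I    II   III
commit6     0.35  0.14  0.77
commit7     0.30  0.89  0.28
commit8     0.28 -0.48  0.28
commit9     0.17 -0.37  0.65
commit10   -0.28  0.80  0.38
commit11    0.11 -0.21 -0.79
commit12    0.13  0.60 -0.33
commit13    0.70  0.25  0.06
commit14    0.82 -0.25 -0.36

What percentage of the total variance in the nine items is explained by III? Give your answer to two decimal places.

24.25%

SS loadings for III = 0.77² + 0.28² + 0.28² + 0.65² + 0.38² + (-0.79)² + (-0.33)² + 0.06² + (-0.36)² = 2.1828
With 9 standardized items, total variance = 9. Proportion = 2.1828/9 = 0.2425 → 24.25%.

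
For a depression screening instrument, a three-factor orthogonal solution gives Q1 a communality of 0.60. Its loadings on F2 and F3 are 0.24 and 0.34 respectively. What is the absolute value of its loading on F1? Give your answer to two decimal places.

Under orthogonal rotation h² = Σλ², so λ_F1² = h² − (0.1732) = 0.60 − 0.1732 = 0.4268.
|λ| = √0.4268 = 0.6533.

0.65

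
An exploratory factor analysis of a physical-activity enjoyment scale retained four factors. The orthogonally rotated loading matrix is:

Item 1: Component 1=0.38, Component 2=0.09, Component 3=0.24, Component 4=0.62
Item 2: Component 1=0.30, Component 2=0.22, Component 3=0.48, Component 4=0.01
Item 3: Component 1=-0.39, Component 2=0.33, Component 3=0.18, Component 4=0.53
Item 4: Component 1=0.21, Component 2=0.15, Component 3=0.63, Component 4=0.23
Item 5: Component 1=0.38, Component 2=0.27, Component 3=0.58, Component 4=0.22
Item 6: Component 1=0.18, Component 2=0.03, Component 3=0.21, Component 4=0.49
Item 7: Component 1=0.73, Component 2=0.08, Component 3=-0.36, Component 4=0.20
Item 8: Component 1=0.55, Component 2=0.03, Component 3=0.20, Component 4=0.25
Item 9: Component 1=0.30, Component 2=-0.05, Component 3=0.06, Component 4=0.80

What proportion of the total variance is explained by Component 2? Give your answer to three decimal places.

0.030

SS loadings for Component 2 = 0.09² + 0.22² + 0.33² + 0.15² + 0.27² + 0.03² + 0.08² + 0.03² + (-0.05)² = 0.2715
Proportion of variance = 0.2715 / 9 = 0.0302.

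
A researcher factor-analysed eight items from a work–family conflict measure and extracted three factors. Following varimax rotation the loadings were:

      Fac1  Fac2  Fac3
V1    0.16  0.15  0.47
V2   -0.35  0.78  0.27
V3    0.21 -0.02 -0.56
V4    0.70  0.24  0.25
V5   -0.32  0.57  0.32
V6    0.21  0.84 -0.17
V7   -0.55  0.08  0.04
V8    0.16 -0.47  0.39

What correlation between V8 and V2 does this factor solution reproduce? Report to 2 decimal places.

-0.32

r̂ = Σ λ_i·λ_j across factors = (0.16)(-0.35) + (-0.47)(0.78) + (0.39)(0.27)
  = -0.0560 -0.3666 +0.1053 = -0.3173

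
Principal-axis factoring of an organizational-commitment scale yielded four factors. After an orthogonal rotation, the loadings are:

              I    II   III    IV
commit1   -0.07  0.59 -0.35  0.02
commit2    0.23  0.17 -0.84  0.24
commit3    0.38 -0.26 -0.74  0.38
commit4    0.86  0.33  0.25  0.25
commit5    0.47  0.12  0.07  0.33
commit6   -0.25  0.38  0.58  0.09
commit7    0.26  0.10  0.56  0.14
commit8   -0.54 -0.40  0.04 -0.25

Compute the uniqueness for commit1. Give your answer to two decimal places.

h² = (-0.07)² + 0.59² + (-0.35)² + 0.02² = 0.0049 + 0.3481 + 0.1225 + 0.0004 = 0.4759
Uniqueness u² = 1 − h² = 1 − 0.4759 = 0.5241

0.52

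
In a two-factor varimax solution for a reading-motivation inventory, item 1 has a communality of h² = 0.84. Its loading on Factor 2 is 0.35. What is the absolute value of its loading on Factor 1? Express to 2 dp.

Under orthogonal rotation h² = Σλ², so λ_Factor 1² = h² − (0.1225) = 0.84 − 0.1225 = 0.7175.
|λ| = √0.7175 = 0.8471.

0.85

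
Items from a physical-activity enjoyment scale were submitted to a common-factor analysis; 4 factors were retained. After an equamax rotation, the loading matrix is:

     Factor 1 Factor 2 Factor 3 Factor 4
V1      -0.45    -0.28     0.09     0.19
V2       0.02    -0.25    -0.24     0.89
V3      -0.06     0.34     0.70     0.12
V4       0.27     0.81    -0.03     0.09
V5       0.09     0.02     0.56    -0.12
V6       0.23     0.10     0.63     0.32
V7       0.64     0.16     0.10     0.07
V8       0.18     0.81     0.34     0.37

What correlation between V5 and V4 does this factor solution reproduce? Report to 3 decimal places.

0.013

r̂ = Σ λ_i·λ_j across factors = (0.09)(0.27) + (0.02)(0.81) + (0.56)(-0.03) + (-0.12)(0.09)
  = +0.0243 +0.0162 -0.0168 -0.0108 = 0.0129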